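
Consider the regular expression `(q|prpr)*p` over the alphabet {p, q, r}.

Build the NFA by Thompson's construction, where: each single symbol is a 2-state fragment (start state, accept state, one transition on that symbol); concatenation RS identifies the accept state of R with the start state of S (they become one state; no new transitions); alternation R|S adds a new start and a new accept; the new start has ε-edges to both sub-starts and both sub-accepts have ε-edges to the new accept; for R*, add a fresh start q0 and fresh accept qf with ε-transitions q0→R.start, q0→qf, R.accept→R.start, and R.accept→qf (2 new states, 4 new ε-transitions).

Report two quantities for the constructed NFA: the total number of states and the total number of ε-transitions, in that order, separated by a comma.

Bottom-up over the parse tree:
Each of the 6 symbol leaves contributes 2 states and 0 ε-transitions.
  prpr = 5 states, 0 ε-transitions
  q|prpr = 9 states, 4 ε-transitions
  (q|prpr)* = 11 states, 8 ε-transitions
  (q|prpr)*p = 12 states, 8 ε-transitions

12, 8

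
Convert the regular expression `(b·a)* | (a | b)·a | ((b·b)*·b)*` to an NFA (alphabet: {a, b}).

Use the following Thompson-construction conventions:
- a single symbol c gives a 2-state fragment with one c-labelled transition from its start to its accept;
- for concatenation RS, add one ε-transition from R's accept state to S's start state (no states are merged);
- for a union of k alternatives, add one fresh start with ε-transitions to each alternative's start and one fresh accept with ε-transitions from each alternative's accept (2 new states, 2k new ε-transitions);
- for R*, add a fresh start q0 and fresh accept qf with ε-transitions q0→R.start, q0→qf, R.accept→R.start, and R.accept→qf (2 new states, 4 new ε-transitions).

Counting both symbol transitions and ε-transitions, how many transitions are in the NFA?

34

Recursing over subexpressions:
Each of the 8 symbol leaves contributes 1 transition (1 symbol, 0 ε).
  b·a = 3 transitions (2 symbol, 1 ε)
  (b·a)* = 7 transitions (2 symbol, 5 ε)
  a | b = 6 transitions (2 symbol, 4 ε)
  (a | b)·a = 8 transitions (3 symbol, 5 ε)
  b·b = 3 transitions (2 symbol, 1 ε)
  (b·b)* = 7 transitions (2 symbol, 5 ε)
  (b·b)*·b = 9 transitions (3 symbol, 6 ε)
  ((b·b)*·b)* = 13 transitions (3 symbol, 10 ε)
  (b·a)* | (a | b)·a | ((b·b)*·b)* = 34 transitions (8 symbol, 26 ε)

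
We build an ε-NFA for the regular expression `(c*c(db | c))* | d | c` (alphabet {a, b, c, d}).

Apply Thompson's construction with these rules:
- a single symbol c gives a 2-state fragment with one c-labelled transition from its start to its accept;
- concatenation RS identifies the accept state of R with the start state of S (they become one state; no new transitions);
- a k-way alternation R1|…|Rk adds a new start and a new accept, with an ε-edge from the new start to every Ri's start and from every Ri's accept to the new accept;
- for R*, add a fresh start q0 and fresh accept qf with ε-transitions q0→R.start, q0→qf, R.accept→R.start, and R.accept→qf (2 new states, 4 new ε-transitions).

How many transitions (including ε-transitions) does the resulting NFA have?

25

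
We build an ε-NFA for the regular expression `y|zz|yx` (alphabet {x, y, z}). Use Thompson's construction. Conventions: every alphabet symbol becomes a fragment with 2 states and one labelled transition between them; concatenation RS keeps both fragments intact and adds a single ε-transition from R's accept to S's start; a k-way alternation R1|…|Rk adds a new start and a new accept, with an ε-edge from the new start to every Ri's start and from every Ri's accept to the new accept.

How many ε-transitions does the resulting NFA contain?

8

By structural recursion:
Each of the 5 symbol leaves contributes 0 ε-transitions.
  zz → 1 ε-transition
  yx → 1 ε-transition
  y|zz|yx → 8 ε-transitions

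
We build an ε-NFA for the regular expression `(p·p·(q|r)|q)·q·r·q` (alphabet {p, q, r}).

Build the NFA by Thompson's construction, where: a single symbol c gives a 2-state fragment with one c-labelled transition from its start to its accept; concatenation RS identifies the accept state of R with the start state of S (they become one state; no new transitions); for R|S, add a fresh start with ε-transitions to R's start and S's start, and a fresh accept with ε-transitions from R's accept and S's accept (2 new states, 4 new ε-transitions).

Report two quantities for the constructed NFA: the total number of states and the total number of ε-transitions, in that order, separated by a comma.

Recursing over subexpressions:
Each of the 8 symbol leaves contributes 2 states and 0 ε-transitions.
  q|r — 6 states, 4 ε-transitions
  p·p·(q|r) — 8 states, 4 ε-transitions
  p·p·(q|r)|q — 12 states, 8 ε-transitions
  (p·p·(q|r)|q)·q·r·q — 15 states, 8 ε-transitions

15, 8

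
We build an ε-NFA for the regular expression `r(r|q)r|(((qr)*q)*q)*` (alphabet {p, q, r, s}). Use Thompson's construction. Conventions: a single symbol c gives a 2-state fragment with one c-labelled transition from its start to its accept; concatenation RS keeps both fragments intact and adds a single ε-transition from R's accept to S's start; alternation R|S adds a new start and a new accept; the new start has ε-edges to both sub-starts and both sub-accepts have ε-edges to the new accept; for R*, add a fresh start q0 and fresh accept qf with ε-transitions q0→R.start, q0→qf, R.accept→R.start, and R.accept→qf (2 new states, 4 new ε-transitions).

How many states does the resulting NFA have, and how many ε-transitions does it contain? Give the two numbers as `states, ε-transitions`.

26, 25

Building bottom-up:
Each of the 8 symbol leaves contributes 2 states and 0 ε-transitions.
  r|q — 6 states, 4 ε-transitions
  r(r|q)r — 10 states, 6 ε-transitions
  qr — 4 states, 1 ε-transition
  (qr)* — 6 states, 5 ε-transitions
  (qr)*q — 8 states, 6 ε-transitions
  ((qr)*q)* — 10 states, 10 ε-transitions
  ((qr)*q)*q — 12 states, 11 ε-transitions
  (((qr)*q)*q)* — 14 states, 15 ε-transitions
  r(r|q)r|(((qr)*q)*q)* — 26 states, 25 ε-transitions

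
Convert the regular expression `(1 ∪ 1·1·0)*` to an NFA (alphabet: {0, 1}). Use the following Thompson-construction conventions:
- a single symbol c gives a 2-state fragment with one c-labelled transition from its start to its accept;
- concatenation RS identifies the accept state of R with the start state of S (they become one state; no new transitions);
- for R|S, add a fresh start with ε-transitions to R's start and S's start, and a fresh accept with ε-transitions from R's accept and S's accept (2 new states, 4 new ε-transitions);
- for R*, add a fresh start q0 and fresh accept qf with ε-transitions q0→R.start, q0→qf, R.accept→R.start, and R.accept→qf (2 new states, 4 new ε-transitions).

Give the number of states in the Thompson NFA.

10

Per subexpression:
Each of the 4 symbol leaves contributes a 2-state fragment.
  1·1·0 = 4 states
  1 ∪ 1·1·0 = 8 states
  (1 ∪ 1·1·0)* = 10 states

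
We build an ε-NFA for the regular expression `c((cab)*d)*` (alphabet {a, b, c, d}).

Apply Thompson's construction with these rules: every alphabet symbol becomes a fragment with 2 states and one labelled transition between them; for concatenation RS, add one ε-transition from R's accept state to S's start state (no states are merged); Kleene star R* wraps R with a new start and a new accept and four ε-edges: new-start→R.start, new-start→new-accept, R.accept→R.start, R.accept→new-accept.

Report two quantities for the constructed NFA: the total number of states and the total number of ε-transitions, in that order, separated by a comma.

Recursing over subexpressions:
Each of the 5 symbol leaves contributes 2 states and 0 ε-transitions.
  cab = 6 states, 2 ε-transitions
  (cab)* = 8 states, 6 ε-transitions
  (cab)*d = 10 states, 7 ε-transitions
  ((cab)*d)* = 12 states, 11 ε-transitions
  c((cab)*d)* = 14 states, 12 ε-transitions

14, 12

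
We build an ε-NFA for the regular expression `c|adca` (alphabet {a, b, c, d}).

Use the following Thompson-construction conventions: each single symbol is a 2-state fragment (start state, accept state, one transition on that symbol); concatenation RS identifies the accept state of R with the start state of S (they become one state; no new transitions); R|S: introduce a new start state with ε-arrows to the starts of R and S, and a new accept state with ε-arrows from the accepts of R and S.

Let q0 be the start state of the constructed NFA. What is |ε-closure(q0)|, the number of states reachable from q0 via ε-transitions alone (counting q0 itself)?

3

Let C(F) = |ε-closure(F.start)| within fragment F, and note whether F accepts ε. Symbol fragments have C = 1 and do not accept ε. Then:
  adca → C equals the left operand's closure size = 1 (its accept is not ε-reachable, so the closure stops there)
  c|adca → C = 1 + 1 + 1 = 3 (the new accept is not ε-reachable since no branch accepts ε)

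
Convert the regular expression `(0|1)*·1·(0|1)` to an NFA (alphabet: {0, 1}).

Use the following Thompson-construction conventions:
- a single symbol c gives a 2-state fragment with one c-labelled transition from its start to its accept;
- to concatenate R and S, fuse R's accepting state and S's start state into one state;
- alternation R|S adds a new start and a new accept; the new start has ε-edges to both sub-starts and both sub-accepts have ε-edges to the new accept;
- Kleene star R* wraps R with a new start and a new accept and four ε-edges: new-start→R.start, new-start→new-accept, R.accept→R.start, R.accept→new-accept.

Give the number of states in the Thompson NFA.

By structural recursion:
Each of the 5 symbol leaves contributes a 2-state fragment.
  0|1 : 6 states
  (0|1)* : 8 states
  0|1 : 6 states
  (0|1)*·1·(0|1) : 14 states

14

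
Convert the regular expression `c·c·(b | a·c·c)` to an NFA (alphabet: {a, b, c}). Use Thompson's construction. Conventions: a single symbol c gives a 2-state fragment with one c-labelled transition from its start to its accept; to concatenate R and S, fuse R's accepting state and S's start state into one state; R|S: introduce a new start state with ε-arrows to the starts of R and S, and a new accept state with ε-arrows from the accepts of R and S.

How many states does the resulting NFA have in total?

By structural recursion:
Each of the 6 symbol leaves contributes a 2-state fragment.
  a·c·c — 4 states
  b | a·c·c — 8 states
  c·c·(b | a·c·c) — 10 states

10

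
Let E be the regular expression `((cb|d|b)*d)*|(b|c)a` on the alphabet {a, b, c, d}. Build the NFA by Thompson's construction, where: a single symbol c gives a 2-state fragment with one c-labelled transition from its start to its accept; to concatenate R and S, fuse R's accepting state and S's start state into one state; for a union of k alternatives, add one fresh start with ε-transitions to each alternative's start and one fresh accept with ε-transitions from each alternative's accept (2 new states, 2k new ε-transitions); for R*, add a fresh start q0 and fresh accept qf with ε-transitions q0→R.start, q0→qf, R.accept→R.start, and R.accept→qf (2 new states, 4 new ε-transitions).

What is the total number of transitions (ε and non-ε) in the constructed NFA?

30

Bottom-up over the parse tree:
Each of the 8 symbol leaves contributes 1 transition (1 symbol, 0 ε).
  cb = 2 transitions (2 symbol, 0 ε)
  cb|d|b = 10 transitions (4 symbol, 6 ε)
  (cb|d|b)* = 14 transitions (4 symbol, 10 ε)
  (cb|d|b)*d = 15 transitions (5 symbol, 10 ε)
  ((cb|d|b)*d)* = 19 transitions (5 symbol, 14 ε)
  b|c = 6 transitions (2 symbol, 4 ε)
  (b|c)a = 7 transitions (3 symbol, 4 ε)
  ((cb|d|b)*d)*|(b|c)a = 30 transitions (8 symbol, 22 ε)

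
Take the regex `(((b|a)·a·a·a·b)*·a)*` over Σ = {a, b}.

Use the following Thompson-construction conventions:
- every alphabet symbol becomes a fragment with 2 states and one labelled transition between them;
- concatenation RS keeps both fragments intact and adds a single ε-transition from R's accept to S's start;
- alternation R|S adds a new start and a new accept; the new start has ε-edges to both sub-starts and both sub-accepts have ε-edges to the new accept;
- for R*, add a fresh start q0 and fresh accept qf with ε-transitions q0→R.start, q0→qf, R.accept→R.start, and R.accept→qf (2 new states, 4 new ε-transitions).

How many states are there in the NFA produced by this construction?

Per subexpression:
Each of the 7 symbol leaves contributes a 2-state fragment.
  b|a = 6 states
  (b|a)·a·a·a·b = 14 states
  ((b|a)·a·a·a·b)* = 16 states
  ((b|a)·a·a·a·b)*·a = 18 states
  (((b|a)·a·a·a·b)*·a)* = 20 states

20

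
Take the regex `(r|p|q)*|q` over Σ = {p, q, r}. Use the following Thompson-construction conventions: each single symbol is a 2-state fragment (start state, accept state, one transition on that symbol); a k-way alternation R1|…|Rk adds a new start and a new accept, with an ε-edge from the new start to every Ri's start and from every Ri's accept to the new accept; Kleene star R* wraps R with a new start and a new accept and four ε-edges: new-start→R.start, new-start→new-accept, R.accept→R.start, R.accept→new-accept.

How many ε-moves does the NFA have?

Building bottom-up:
Each of the 4 symbol leaves contributes 0 ε-transitions.
  r|p|q : 6 ε-transitions
  (r|p|q)* : 10 ε-transitions
  (r|p|q)*|q : 14 ε-transitions

14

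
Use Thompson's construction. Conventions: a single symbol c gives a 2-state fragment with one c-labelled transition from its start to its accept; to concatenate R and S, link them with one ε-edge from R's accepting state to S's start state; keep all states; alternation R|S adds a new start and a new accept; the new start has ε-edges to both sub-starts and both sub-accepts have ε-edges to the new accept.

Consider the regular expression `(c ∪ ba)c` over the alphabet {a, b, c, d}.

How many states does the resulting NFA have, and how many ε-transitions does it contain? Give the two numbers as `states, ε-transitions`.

Building bottom-up:
Each of the 4 symbol leaves contributes 2 states and 0 ε-transitions.
  ba → 4 states, 1 ε-transition
  c ∪ ba → 8 states, 5 ε-transitions
  (c ∪ ba)c → 10 states, 6 ε-transitions

10, 6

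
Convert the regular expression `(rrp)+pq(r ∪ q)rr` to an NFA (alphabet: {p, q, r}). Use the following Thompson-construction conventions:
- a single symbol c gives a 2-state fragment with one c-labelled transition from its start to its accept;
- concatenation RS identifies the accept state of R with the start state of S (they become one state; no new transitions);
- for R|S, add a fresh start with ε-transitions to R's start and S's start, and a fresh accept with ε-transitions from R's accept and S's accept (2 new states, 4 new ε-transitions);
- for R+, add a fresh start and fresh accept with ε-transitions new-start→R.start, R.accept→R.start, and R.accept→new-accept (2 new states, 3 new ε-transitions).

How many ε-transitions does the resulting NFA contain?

7

By structural recursion:
Each of the 9 symbol leaves contributes 0 ε-transitions.
  rrp : 0 ε-transitions
  (rrp)+ : 3 ε-transitions
  r ∪ q : 4 ε-transitions
  (rrp)+pq(r ∪ q)rr : 7 ε-transitions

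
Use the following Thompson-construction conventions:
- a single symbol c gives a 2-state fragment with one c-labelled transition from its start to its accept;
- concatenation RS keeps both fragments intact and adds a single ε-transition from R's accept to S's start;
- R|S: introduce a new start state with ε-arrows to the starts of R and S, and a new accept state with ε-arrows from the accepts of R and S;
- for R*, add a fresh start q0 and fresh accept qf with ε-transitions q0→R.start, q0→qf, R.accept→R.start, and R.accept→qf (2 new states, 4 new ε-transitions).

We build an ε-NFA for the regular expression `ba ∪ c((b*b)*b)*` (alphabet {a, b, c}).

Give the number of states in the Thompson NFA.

20

Bottom-up over the parse tree:
Each of the 6 symbol leaves contributes a 2-state fragment.
  ba — 4 states
  b* — 4 states
  b*b — 6 states
  (b*b)* — 8 states
  (b*b)*b — 10 states
  ((b*b)*b)* — 12 states
  c((b*b)*b)* — 14 states
  ba ∪ c((b*b)*b)* — 20 states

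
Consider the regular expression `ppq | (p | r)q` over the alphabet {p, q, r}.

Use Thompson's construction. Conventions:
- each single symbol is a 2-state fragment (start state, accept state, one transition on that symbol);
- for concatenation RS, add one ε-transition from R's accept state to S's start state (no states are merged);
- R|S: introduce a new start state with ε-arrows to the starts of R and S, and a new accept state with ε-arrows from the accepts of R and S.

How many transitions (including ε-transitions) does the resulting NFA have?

17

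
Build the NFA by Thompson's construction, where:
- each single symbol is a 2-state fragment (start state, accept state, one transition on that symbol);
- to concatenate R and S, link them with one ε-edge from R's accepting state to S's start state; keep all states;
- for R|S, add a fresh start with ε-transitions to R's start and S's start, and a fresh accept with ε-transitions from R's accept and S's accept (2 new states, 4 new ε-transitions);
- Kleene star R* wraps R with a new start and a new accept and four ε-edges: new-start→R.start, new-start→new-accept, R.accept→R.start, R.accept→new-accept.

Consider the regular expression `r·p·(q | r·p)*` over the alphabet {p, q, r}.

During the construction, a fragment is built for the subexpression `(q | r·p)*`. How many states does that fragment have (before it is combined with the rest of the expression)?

Fragment for `(q | r·p)*`:
Each of the 3 symbol leaves contributes a 2-state fragment.
  r·p — 4 states
  q | r·p — 8 states
  (q | r·p)* — 10 states

10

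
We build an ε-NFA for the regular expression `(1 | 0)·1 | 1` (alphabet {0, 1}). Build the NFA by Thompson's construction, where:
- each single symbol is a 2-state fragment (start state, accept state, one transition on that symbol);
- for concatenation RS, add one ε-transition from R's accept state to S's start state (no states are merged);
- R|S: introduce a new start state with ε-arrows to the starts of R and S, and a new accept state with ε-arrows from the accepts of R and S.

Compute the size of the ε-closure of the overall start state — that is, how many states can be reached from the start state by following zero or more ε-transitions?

Let C(F) = |ε-closure(F.start)| within fragment F, and note whether F accepts ε. Symbol fragments have C = 1 and do not accept ε. Then:
  1 | 0 — new start ε-reaches every alternative's start; none of them accept ε, so the new accept is not reached: |ε-closure| = 1 + 1 + 1 = 3
  (1 | 0)·1 — same as the first factor's closure: |ε-closure| = 3
  (1 | 0)·1 | 1 — |ε-closure| = 1 + 3 + 1 = 5 (the new accept is not ε-reachable since no branch accepts ε)

5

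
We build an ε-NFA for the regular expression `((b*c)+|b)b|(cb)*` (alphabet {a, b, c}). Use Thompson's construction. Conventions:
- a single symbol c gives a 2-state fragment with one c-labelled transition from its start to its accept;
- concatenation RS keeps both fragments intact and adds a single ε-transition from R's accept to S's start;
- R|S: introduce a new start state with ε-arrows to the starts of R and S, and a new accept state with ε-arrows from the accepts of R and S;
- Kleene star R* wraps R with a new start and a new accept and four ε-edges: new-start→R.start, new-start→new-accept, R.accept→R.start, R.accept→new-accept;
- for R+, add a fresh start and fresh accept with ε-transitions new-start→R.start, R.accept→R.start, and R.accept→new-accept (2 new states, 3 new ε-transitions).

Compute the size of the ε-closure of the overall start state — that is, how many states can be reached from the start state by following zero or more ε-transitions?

Work bottom-up. For each fragment F, track |ε-closure(F.start)| and whether F's accept lies in that closure (i.e. whether F accepts ε). A single-symbol fragment has closure size 1 and does not accept ε.
  b* : new start has ε-edges to the inner start and to the new accept, so |closure| = 2 + 1 = 3
  b*c : |closure| = 3 + 1 = 4 (closure spills across the concat boundary because the left factor accepts ε)
  (b*c)+ : |closure| = 1 + 4 = 5 (the body doesn't accept ε, so the new accept is not reached)
  (b*c)+|b : new start ε-reaches every alternative's start; none of them accept ε, so the new accept is not reached: |closure| = 1 + 5 + 1 = 7
  ((b*c)+|b)b : same as the first factor's closure: |closure| = 7
  cb : |closure| equals the left operand's closure size = 1 (its accept is not ε-reachable, so the closure stops there)
  (cb)* : the star's fresh start ε-reaches both the body's start and the fresh accept: |closure| = 2 + 1 = 3
  ((b*c)+|b)b|(cb)* : new start ε-reaches every alternative's start; at least one alternative accepts ε, so the union's new accept is reached too: |closure| = 1 + 7 + 3 + 1 = 12

12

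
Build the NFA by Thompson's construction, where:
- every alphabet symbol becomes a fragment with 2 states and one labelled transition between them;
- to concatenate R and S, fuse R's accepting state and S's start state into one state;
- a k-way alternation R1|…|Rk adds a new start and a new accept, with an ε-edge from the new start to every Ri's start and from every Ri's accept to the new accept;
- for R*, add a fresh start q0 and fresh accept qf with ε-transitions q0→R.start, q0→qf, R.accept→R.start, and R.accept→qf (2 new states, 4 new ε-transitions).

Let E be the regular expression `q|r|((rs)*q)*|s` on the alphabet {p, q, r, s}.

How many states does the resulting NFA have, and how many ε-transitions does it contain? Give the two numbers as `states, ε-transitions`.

16, 16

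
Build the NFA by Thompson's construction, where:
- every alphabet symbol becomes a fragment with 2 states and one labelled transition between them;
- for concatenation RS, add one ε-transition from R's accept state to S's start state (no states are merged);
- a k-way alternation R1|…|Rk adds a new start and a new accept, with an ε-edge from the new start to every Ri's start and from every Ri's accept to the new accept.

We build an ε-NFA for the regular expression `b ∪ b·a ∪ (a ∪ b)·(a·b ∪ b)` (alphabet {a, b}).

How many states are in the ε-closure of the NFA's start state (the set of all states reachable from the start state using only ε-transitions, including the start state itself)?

Let C(F) = |ε-closure(F.start)| within fragment F, and note whether F accepts ε. Symbol fragments have C = 1 and do not accept ε. Then:
  b·a — |ε-closure| equals the left operand's closure size = 1 (its accept is not ε-reachable, so the closure stops there)
  a ∪ b — |ε-closure| = 1 + 1 + 1 = 3 (the new accept is not ε-reachable since no branch accepts ε)
  a·b — |ε-closure| equals the left operand's closure size = 1 (its accept is not ε-reachable, so the closure stops there)
  a·b ∪ b — new start ε-reaches every alternative's start; none of them accept ε, so the new accept is not reached: |ε-closure| = 1 + 1 + 1 = 3
  (a ∪ b)·(a·b ∪ b) — same as the first factor's closure: |ε-closure| = 3
  b ∪ b·a ∪ (a ∪ b)·(a·b ∪ b) — |ε-closure| = 1 + 1 + 1 + 3 = 6 (the new accept is not ε-reachable since no branch accepts ε)

6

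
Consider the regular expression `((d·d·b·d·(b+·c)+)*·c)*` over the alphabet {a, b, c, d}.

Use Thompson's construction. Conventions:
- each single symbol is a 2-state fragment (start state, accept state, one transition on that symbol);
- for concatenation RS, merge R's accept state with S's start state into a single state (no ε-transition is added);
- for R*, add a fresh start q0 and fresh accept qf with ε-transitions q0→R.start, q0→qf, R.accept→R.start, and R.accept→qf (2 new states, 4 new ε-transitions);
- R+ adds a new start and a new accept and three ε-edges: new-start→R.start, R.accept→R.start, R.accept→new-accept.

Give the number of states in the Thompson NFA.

16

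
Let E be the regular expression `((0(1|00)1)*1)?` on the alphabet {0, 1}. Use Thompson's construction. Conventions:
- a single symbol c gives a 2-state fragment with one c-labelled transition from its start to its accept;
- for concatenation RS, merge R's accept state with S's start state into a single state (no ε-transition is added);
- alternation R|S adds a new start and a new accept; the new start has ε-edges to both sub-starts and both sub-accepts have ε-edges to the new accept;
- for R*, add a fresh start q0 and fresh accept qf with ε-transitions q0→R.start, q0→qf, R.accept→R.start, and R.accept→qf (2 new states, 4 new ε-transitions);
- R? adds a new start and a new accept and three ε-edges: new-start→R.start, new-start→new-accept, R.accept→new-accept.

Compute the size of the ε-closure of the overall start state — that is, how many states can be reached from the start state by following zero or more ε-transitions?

Compute the ε-closure size of each fragment's start state recursively; a symbol fragment's start has no outgoing ε-edge, so its closure is just itself (size 1).
  00 : C equals the left operand's closure size = 1 (its accept is not ε-reachable, so the closure stops there)
  1|00 : C = 1 + 1 + 1 = 3 (the new accept is not ε-reachable since no branch accepts ε)
  0(1|00)1 : C equals the left operand's closure size = 1 (its accept is not ε-reachable, so the closure stops there)
  (0(1|00)1)* : C = 1 (new start) + 1 (body) + 1 (new accept) = 3
  (0(1|00)1)*1 : C = 3 + (1−1) = 3 (closure spills across the concat boundary because the left factor accepts ε)
  ((0(1|00)1)*1)? : C = 1 (new start) + 3 (body) + 1 (new accept, via ε) = 5

5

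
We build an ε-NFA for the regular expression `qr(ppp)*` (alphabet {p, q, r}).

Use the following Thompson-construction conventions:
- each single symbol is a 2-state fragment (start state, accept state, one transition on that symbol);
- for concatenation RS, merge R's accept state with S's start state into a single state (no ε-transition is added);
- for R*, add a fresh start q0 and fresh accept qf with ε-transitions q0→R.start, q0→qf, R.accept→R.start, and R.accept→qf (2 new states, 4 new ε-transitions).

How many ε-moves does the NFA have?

4

Building bottom-up:
Each of the 5 symbol leaves contributes 0 ε-transitions.
  ppp → 0 ε-transitions
  (ppp)* → 4 ε-transitions
  qr(ppp)* → 4 ε-transitions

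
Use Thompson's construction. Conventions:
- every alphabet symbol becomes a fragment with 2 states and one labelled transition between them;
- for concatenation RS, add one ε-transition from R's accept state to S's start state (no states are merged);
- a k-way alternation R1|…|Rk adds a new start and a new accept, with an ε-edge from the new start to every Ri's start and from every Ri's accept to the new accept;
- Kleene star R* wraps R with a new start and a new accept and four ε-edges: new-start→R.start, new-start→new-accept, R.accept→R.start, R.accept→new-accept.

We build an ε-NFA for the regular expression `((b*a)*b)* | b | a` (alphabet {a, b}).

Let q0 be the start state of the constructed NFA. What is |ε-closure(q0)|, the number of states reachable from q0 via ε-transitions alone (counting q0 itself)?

Compute the ε-closure size of each fragment's start state recursively; a symbol fragment's start has no outgoing ε-edge, so its closure is just itself (size 1).
  b* — C = 1 (new start) + 1 (body) + 1 (new accept) = 3
  b*a — C = 3 + 1 = 4 (closure spills across the concat boundary because the left factor accepts ε)
  (b*a)* — the star's fresh start ε-reaches both the body's start and the fresh accept: C = 2 + 4 = 6
  (b*a)*b — the left operand accepts ε, so the closure extends into the next operand (via the concat ε-link); C = 6 + 1 = 7
  ((b*a)*b)* — new start has ε-edges to the inner start and to the new accept, so C = 2 + 7 = 9
  ((b*a)*b)* | b | a — new start ε-reaches every alternative's start; at least one alternative accepts ε, so the union's new accept is reached too: C = 1 + 9 + 1 + 1 + 1 = 13

13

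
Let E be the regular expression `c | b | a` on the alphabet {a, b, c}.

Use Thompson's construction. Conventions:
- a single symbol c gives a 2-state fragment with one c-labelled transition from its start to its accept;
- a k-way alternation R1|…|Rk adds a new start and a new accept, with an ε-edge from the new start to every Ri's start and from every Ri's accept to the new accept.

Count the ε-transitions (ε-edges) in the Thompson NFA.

6

Per subexpression:
Each of the 3 symbol leaves contributes 0 ε-transitions.
  c | b | a : 6 ε-transitions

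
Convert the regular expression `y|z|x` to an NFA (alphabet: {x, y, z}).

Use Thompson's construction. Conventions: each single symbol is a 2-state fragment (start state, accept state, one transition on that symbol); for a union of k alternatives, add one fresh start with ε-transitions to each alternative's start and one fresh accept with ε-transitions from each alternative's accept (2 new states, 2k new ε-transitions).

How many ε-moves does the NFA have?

Building bottom-up:
Each of the 3 symbol leaves contributes 0 ε-transitions.
  y|z|x → 6 ε-transitions

6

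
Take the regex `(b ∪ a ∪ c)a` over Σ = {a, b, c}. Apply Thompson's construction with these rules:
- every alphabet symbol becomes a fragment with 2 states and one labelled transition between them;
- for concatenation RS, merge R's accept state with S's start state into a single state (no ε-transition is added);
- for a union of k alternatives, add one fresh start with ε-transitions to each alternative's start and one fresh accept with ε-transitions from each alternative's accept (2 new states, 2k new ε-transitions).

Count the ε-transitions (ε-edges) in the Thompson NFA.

6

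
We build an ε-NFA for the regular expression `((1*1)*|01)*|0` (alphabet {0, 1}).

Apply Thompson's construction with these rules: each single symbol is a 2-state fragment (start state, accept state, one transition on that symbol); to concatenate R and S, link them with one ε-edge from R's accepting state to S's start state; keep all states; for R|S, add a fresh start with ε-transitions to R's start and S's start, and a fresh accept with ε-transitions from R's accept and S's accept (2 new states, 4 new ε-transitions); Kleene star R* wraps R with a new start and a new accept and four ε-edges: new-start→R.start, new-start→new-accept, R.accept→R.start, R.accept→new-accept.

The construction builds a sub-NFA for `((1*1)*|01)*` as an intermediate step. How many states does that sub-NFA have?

16

Fragment for `((1*1)*|01)*`:
Each of the 4 symbol leaves contributes a 2-state fragment.
  1* → 4 states
  1*1 → 6 states
  (1*1)* → 8 states
  01 → 4 states
  (1*1)*|01 → 14 states
  ((1*1)*|01)* → 16 states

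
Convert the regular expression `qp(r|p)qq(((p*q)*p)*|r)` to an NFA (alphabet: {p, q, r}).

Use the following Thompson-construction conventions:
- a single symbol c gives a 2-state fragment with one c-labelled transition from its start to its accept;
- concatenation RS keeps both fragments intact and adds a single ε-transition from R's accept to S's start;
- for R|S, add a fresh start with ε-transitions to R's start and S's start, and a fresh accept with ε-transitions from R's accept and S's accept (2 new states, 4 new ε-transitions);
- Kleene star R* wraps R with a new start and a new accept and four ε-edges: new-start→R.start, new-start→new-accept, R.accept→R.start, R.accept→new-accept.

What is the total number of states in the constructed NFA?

30

Per subexpression:
Each of the 10 symbol leaves contributes a 2-state fragment.
  r|p → 6 states
  p* → 4 states
  p*q → 6 states
  (p*q)* → 8 states
  (p*q)*p → 10 states
  ((p*q)*p)* → 12 states
  ((p*q)*p)*|r → 16 states
  qp(r|p)qq(((p*q)*p)*|r) → 30 states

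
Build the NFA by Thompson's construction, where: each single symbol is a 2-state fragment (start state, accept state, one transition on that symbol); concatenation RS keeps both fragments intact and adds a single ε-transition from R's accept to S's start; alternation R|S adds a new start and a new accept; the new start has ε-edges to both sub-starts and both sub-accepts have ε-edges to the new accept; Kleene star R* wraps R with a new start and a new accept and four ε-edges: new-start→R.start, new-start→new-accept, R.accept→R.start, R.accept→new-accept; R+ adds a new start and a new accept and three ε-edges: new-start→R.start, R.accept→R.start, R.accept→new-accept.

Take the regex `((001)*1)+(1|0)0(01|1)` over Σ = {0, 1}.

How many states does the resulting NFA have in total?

28

Bottom-up over the parse tree:
Each of the 10 symbol leaves contributes a 2-state fragment.
  001 — 6 states
  (001)* — 8 states
  (001)*1 — 10 states
  ((001)*1)+ — 12 states
  1|0 — 6 states
  01 — 4 states
  01|1 — 8 states
  ((001)*1)+(1|0)0(01|1) — 28 states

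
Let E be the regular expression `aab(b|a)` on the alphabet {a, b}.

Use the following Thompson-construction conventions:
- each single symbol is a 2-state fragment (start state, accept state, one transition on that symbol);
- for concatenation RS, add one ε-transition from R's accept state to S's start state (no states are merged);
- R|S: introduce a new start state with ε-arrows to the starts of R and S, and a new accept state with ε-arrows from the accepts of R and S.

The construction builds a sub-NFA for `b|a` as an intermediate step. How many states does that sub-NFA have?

Fragment for `b|a`:
Each of the 2 symbol leaves contributes a 2-state fragment.
  b|a : 6 states

6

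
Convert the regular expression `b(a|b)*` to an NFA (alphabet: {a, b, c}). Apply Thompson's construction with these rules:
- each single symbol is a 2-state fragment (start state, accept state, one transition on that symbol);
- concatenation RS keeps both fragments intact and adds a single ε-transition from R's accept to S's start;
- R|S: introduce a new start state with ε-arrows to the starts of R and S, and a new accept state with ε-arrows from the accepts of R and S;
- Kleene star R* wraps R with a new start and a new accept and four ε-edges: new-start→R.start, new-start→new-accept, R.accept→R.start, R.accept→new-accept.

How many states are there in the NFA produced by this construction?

Recursing over subexpressions:
Each of the 3 symbol leaves contributes a 2-state fragment.
  a|b → 6 states
  (a|b)* → 8 states
  b(a|b)* → 10 states

10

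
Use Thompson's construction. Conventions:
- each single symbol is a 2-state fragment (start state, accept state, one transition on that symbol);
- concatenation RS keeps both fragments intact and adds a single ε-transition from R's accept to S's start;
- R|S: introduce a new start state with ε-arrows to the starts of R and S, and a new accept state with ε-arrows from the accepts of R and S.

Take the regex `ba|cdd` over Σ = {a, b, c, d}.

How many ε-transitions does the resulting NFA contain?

7

Per subexpression:
Each of the 5 symbol leaves contributes 0 ε-transitions.
  ba = 1 ε-transition
  cdd = 2 ε-transitions
  ba|cdd = 7 ε-transitions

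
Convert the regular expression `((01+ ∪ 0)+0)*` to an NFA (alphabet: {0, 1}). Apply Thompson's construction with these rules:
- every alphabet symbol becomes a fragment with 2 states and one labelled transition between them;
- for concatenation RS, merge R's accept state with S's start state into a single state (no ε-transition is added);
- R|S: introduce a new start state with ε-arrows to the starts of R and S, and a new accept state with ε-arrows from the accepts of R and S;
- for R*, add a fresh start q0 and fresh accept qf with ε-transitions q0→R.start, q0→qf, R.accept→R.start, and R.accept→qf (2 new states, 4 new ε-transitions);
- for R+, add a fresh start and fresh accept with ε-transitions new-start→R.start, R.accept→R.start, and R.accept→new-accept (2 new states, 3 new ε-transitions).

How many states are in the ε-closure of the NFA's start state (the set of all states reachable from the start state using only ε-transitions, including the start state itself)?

6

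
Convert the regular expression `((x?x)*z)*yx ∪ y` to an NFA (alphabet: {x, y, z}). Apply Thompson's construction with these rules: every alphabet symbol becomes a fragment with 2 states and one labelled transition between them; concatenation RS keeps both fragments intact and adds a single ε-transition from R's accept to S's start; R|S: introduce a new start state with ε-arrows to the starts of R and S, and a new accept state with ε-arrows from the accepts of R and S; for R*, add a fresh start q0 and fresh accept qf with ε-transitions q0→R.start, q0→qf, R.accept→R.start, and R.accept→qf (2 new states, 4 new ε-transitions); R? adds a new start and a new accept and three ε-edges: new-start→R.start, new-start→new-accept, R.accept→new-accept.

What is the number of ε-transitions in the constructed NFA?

19

Recursing over subexpressions:
Each of the 6 symbol leaves contributes 0 ε-transitions.
  x? : 3 ε-transitions
  x?x : 4 ε-transitions
  (x?x)* : 8 ε-transitions
  (x?x)*z : 9 ε-transitions
  ((x?x)*z)* : 13 ε-transitions
  ((x?x)*z)*yx : 15 ε-transitions
  ((x?x)*z)*yx ∪ y : 19 ε-transitions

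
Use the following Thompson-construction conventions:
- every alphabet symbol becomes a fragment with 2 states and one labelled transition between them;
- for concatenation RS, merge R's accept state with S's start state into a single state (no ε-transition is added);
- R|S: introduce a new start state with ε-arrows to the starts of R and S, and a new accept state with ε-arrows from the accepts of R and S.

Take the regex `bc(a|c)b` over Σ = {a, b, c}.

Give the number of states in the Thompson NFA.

9

Building bottom-up:
Each of the 5 symbol leaves contributes a 2-state fragment.
  a|c — 6 states
  bc(a|c)b — 9 states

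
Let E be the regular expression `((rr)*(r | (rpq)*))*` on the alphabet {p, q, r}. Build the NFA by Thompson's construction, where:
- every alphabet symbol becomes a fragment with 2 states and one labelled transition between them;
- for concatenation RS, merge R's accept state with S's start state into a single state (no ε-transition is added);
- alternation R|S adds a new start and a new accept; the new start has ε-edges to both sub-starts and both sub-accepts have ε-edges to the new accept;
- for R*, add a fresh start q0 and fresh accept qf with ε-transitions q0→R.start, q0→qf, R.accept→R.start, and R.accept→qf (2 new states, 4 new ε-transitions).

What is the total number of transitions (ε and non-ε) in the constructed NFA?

By structural recursion:
Each of the 6 symbol leaves contributes 1 transition (1 symbol, 0 ε).
  rr — 2 transitions (2 symbol, 0 ε)
  (rr)* — 6 transitions (2 symbol, 4 ε)
  rpq — 3 transitions (3 symbol, 0 ε)
  (rpq)* — 7 transitions (3 symbol, 4 ε)
  r | (rpq)* — 12 transitions (4 symbol, 8 ε)
  (rr)*(r | (rpq)*) — 18 transitions (6 symbol, 12 ε)
  ((rr)*(r | (rpq)*))* — 22 transitions (6 symbol, 16 ε)

22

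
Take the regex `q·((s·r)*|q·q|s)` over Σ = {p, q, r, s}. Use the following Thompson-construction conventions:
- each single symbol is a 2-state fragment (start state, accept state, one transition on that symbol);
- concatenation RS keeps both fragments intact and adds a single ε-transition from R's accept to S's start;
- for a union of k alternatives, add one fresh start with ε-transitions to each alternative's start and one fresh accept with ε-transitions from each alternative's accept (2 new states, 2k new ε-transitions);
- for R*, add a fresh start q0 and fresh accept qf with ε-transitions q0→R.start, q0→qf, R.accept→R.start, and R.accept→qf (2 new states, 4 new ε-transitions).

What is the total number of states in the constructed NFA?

Per subexpression:
Each of the 6 symbol leaves contributes a 2-state fragment.
  s·r : 4 states
  (s·r)* : 6 states
  q·q : 4 states
  (s·r)*|q·q|s : 14 states
  q·((s·r)*|q·q|s) : 16 states

16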